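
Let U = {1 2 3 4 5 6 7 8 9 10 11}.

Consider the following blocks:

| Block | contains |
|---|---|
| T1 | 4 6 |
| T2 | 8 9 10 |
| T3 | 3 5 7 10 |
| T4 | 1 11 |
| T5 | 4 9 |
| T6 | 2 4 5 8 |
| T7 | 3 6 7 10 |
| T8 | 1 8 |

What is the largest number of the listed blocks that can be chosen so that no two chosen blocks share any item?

T3, T4, T5 are pairwise disjoint (T3={3,5,7,10}; T4={1,11}; T5={4,9}).
Every remaining block overlaps one of these, and no 4 of the listed blocks are pairwise disjoint, so 3 is the maximum.

3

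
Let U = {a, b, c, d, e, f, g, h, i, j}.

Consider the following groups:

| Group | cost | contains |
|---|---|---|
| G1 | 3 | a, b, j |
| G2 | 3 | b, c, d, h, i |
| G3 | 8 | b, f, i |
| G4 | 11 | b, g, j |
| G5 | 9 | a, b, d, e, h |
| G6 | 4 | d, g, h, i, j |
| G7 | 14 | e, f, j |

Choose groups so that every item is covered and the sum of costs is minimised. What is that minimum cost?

G1, G2, G6, G7 together cover every item (G1 ∪ G2 ∪ G6 ∪ G7 = {a, b, c, d, e, f, g, h, i, j}); total cost 3 + 3 + 4 + 14 = 24.
No covering selection has total cost below 24.

24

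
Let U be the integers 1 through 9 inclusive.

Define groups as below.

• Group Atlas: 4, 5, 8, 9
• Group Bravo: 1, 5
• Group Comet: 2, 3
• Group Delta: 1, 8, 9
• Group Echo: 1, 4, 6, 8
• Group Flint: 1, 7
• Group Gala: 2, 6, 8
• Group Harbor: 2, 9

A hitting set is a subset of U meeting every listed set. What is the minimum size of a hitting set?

3

Take H = {1, 2, 5}. Each listed group contains at least one of these, so H is a hitting set of size 3.
The groups Atlas, Comet, Flint are pairwise disjoint, so any hitting set needs a separate point for each — at least 3. Hence 3 is optimal.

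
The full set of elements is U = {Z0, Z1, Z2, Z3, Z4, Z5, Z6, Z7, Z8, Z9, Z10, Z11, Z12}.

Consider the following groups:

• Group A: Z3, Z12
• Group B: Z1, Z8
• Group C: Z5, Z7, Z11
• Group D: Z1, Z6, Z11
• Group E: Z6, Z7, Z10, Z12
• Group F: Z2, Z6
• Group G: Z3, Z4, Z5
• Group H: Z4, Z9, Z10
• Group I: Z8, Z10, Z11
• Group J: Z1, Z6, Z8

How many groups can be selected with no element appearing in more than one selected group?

5

A, B, C, F, H are pairwise disjoint (A={Z3,Z12}; B={Z1,Z8}; C={Z5,Z7,Z11}; F={Z2,Z6}; H={Z4,Z9,Z10}).
Every remaining group overlaps one of these, and no 6 of the listed groups are pairwise disjoint, so 5 is the maximum.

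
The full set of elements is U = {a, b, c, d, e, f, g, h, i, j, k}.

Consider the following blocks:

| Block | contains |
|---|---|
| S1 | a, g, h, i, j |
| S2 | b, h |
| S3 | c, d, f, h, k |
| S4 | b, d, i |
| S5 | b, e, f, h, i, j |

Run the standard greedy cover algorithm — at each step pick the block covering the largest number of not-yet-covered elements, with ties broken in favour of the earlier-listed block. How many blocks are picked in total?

3

Greedy: pick S5 (covers 6 new) → pick S3 (covers 3 new) → pick S1 (covers 2 new). Total picks: 3.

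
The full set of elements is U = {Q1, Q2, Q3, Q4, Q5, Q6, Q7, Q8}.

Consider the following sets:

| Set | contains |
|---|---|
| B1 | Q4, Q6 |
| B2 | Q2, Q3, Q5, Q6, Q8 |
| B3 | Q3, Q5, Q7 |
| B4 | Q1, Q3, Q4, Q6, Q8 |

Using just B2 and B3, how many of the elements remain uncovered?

Union of B2, B3 = {Q2, Q3, Q5, Q6, Q7, Q8}.
Not covered: Q1, Q4 — 2 elements.

2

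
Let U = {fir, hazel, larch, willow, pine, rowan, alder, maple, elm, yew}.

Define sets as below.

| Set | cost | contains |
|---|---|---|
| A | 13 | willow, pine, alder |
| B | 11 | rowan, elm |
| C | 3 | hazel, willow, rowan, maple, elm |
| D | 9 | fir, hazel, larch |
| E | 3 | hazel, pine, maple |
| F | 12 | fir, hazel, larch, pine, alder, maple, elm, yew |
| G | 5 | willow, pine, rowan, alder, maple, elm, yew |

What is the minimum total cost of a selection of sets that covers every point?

D, G together cover every point (D ∪ G = {fir, hazel, larch, willow, pine, rowan, alder, maple, elm, yew}); total cost 9 + 5 = 14.
The greedy pick C, G, D costs 17; no covering selection beats 14.

14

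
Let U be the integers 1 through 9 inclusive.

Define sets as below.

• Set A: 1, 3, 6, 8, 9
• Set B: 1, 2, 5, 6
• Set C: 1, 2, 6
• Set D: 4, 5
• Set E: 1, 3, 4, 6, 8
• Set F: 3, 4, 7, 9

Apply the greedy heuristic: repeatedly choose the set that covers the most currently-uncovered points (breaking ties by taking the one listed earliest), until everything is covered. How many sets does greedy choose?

Greedy: pick A (covers 5 new) → pick B (covers 2 new) → pick F (covers 2 new). Total picks: 3.

3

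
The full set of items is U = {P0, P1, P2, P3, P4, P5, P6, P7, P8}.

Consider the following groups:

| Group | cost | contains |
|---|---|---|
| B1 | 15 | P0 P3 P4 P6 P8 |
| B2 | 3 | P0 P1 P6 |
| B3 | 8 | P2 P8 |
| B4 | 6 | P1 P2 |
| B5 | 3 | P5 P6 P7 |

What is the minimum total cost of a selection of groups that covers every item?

B1, B4, B5 together cover every item (B1 ∪ B4 ∪ B5 = {P0, P1, P2, P3, P4, P5, P6, P7, P8}); total cost 15 + 6 + 3 = 24.
The greedy pick B2, B5, B3, B1 costs 29; no covering selection beats 24.

24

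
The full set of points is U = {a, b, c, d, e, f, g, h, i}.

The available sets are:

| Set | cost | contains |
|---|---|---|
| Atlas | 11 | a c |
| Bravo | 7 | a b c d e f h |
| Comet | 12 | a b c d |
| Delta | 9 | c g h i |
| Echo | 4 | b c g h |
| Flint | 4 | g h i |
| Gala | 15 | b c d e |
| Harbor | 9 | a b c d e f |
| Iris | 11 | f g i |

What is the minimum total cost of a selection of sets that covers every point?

Bravo, Flint together cover every point (Bravo ∪ Flint = {a, b, c, d, e, f, g, h, i}); total cost 7 + 4 = 11.
No covering selection has total cost below 11.

11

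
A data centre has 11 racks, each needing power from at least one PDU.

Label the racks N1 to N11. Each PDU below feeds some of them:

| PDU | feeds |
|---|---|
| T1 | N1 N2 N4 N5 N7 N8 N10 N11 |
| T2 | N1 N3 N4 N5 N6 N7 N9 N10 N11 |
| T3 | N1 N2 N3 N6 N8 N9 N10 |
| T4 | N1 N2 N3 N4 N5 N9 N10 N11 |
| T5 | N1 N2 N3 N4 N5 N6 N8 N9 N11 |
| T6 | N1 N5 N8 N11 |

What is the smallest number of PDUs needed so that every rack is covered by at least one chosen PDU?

2

Take {T1, T2}. Their union is {N1, N2, N3, N4, N5, N6, N7, N8, N9, N10, N11}, which is all 11 racks.
No single PDU has all 11 racks (the largest, T2, has 9), so 2 is optimal.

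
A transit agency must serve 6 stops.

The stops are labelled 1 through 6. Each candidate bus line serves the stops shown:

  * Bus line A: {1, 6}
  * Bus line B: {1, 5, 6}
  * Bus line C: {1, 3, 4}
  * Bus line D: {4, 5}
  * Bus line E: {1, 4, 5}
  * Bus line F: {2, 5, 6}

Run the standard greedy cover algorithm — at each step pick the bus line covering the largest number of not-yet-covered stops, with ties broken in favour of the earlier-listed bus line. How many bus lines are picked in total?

3

Greedy: pick B (covers 3 new) → pick C (covers 2 new) → pick F (covers 1 new). Total picks: 3.
(The true minimum cover uses only 2 bus lines, so greedy is not optimal here.)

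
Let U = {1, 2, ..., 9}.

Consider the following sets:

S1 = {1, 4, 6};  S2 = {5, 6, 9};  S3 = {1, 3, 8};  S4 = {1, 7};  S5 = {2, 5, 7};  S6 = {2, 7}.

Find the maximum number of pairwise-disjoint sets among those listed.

S2, S3, S6 are pairwise disjoint (S2={5,6,9}; S3={1,3,8}; S6={2,7}).
Every remaining set overlaps one of these, and no 4 of the listed sets are pairwise disjoint, so 3 is the maximum.

3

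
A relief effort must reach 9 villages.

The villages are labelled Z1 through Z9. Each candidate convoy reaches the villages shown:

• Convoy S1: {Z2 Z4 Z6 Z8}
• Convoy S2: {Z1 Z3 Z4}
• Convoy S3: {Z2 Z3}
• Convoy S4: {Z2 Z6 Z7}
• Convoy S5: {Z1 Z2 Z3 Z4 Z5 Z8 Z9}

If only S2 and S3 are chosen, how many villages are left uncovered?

5

Union of S2, S3 = {Z1, Z2, Z3, Z4}.
Not covered: Z5, Z6, Z7, Z8, Z9 — 5 villages.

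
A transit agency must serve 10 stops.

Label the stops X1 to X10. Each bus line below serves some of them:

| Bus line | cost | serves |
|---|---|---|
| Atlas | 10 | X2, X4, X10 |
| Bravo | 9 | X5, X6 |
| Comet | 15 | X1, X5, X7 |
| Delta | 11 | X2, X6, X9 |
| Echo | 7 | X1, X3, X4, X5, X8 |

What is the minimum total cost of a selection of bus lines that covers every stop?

43

Atlas, Comet, Delta, Echo together cover every stop (Atlas ∪ Comet ∪ Delta ∪ Echo = {X1, X2, X3, X4, X5, X6, X7, X8, X9, X10}); total cost 10 + 15 + 11 + 7 = 43.
No covering selection has total cost below 43.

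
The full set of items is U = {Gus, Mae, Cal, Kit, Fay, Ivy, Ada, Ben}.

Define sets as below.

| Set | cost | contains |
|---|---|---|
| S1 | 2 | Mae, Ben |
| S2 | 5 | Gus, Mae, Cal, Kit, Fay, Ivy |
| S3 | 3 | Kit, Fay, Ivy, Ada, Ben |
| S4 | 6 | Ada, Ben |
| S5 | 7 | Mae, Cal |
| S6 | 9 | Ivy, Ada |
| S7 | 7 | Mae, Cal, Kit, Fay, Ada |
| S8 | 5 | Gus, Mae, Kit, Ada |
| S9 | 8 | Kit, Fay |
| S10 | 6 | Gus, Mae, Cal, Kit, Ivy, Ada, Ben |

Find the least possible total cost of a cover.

S2, S3 together cover every item (S2 ∪ S3 = {Gus, Mae, Cal, Kit, Fay, Ivy, Ada, Ben}); total cost 5 + 3 = 8.
No covering selection has total cost below 8.

8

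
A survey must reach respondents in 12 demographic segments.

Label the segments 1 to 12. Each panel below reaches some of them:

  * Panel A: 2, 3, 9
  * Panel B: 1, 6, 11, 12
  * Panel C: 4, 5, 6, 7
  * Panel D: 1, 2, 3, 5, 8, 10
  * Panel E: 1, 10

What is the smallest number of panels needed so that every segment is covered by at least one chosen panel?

Take {A, B, C, D}. Their union is {1, 2, 3, 4, 5, 6, 7, 8, 9, 10, 11, 12}, which is all 12 segments.
Only A contains 9, so A is forced; the remaining 9 segments need at least 3 more panels (each remaining panel adds at most 4) — so at least 4 panels are needed, and 4 is optimal.

4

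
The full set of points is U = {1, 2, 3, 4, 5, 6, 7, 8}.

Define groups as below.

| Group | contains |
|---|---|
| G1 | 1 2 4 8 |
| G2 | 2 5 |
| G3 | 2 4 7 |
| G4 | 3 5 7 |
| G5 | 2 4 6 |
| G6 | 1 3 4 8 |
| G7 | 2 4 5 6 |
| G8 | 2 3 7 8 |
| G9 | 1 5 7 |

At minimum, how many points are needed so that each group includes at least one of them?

3

H = {4, 5, 7} meets every group (each contains at least one member of H), and |H| = 3.
No choice of 2 points meets every group, so 3 is the minimum.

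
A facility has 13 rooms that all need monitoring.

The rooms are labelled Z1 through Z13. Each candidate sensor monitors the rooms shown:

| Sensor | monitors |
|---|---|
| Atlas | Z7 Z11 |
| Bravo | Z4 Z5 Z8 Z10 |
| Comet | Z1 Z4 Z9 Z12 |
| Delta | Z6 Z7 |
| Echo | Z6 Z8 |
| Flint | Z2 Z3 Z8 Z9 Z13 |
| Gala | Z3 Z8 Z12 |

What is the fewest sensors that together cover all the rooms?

5

Atlas and Bravo and Comet and Delta and Flint together: Atlas ∪ Bravo ∪ Comet ∪ Delta ∪ Flint = {Z1, Z2, Z3, Z4, Z5, Z6, Z7, Z8, Z9, Z10, Z11, Z12, Z13} — every room is covered.
No 4 of the 7 sensors cover everything (all 35 combinations miss at least one room), so 5 is optimal.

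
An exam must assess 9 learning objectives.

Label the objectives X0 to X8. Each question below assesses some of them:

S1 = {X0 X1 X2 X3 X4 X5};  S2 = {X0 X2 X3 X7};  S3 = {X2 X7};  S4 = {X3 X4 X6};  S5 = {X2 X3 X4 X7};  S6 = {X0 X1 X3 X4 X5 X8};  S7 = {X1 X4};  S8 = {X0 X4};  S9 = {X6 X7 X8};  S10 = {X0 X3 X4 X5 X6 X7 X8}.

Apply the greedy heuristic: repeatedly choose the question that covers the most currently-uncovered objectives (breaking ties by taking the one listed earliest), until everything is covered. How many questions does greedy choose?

2

Greedy: pick S10 (covers 7 new) → pick S1 (covers 2 new). Total picks: 2.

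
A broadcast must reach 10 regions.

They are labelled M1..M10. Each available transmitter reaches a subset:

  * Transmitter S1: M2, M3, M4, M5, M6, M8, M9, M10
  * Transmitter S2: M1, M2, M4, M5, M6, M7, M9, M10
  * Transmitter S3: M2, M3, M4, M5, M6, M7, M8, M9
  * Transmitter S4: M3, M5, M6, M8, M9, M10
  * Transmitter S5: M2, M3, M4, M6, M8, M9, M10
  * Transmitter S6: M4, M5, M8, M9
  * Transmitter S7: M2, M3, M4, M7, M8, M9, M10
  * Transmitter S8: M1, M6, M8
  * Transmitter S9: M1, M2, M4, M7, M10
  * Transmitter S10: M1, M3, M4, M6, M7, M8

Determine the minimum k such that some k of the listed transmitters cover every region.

2

S3 and S9 together: S3 ∪ S9 = {M1, M2, M3, M4, M5, M6, M7, M8, M9, M10} — every region is covered.
No single transmitter has all 10 regions (the largest, S1, has 8), so 2 is optimal.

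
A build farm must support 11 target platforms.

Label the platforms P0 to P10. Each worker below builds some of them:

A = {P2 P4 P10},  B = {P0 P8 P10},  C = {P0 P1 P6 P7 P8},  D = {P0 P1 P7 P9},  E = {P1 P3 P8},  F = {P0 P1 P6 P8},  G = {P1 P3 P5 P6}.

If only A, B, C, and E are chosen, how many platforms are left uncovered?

Union of A, B, C, E = {P0, P1, P2, P3, P4, P6, P7, P8, P10}.
Not covered: P5, P9 — 2 platforms.

2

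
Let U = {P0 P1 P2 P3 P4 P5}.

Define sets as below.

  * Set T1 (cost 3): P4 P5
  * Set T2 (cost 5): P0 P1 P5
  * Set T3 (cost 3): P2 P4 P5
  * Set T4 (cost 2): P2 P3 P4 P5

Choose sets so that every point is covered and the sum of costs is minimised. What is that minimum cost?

T2, T4 together cover every point (T2 ∪ T4 = {P0, P1, P2, P3, P4, P5}); total cost 5 + 2 = 7.
No covering selection has total cost below 7.

7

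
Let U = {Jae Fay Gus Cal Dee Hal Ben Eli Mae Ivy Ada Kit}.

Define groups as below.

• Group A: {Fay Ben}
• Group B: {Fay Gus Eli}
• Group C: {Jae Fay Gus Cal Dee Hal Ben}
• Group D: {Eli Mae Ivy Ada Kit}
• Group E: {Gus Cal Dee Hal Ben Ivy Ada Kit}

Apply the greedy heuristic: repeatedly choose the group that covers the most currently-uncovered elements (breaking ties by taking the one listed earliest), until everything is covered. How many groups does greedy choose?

Greedy: pick E (covers 8 new) → pick B (covers 2 new) → pick C (covers 1 new) → pick D (covers 1 new). Total picks: 4.
(The true minimum cover uses only 2 groups, so greedy is not optimal here.)

4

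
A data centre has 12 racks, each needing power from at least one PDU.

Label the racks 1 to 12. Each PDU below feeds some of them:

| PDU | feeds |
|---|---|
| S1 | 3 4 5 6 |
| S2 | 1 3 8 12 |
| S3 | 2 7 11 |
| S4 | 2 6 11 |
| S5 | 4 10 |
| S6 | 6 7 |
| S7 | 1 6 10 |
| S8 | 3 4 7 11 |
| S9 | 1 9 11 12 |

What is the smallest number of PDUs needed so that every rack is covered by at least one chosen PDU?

5

Take {S1, S2, S3, S5, S9}. Their union is {1, 2, 3, 4, 5, 6, 7, 8, 9, 10, 11, 12}, which is all 12 racks.
No 4 of the 9 PDUs cover everything (all 126 combinations miss at least one rack), so 5 is optimal.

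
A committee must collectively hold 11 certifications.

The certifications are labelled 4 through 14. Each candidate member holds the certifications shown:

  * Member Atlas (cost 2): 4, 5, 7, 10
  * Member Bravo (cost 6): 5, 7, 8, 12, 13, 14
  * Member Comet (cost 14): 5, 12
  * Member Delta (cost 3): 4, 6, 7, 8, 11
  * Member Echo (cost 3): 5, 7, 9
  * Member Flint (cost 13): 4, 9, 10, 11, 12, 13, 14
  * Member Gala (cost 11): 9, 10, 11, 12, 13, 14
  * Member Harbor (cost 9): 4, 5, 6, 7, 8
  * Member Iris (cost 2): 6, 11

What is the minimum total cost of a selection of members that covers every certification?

13

Atlas, Bravo, Echo, Iris together cover every certification (Atlas ∪ Bravo ∪ Echo ∪ Iris = {4, 5, 6, 7, 8, 9, 10, 11, 12, 13, 14}); total cost 2 + 6 + 3 + 2 = 13.
The greedy pick Atlas, Delta, Bravo, Echo costs 14; no covering selection beats 13.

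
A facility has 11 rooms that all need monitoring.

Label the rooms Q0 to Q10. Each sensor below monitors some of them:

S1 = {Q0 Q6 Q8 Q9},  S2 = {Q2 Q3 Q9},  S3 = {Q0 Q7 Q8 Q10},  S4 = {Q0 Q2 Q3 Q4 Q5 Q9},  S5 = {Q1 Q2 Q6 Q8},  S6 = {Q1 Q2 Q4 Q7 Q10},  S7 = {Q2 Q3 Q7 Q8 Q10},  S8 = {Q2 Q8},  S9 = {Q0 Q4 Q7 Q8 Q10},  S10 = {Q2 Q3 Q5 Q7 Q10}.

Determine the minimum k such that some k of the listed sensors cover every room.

S4 and S5 and S9 together: S4 ∪ S5 ∪ S9 = {Q0, Q1, Q2, Q3, Q4, Q5, Q6, Q7, Q8, Q9, Q10} — every room is covered.
No 2 of the 10 sensors cover everything (all 45 combinations miss at least one room), so 3 is optimal.

3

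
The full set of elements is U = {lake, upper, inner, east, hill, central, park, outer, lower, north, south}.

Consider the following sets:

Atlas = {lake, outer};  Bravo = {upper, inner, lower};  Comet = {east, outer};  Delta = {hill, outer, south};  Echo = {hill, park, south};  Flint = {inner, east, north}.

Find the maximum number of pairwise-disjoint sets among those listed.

Bravo, Comet, Echo are pairwise disjoint (Bravo={upper,inner,lower}; Comet={east,outer}; Echo={hill,park,south}).
Every remaining set overlaps one of these, and no 4 of the listed sets are pairwise disjoint, so 3 is the maximum.

3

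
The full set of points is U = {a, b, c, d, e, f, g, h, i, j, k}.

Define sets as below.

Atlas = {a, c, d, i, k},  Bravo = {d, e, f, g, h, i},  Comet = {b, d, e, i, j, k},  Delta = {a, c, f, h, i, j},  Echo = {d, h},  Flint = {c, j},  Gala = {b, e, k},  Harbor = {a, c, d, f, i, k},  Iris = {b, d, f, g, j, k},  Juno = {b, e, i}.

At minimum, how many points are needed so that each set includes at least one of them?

Take T = {b, c, h}. Each listed set contains at least one of these, so T is a hitting set of size 3.
The sets Echo, Flint, Juno are pairwise disjoint, so any hitting set needs a separate point for each — at least 3. Hence 3 is optimal.

3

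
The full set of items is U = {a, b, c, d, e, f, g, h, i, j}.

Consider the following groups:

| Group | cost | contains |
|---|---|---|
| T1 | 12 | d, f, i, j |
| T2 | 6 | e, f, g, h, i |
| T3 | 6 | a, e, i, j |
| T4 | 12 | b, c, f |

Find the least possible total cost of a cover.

36

T1, T2, T3, T4 together cover every item (T1 ∪ T2 ∪ T3 ∪ T4 = {a, b, c, d, e, f, g, h, i, j}); total cost 12 + 6 + 6 + 12 = 36.
No covering selection has total cost below 36.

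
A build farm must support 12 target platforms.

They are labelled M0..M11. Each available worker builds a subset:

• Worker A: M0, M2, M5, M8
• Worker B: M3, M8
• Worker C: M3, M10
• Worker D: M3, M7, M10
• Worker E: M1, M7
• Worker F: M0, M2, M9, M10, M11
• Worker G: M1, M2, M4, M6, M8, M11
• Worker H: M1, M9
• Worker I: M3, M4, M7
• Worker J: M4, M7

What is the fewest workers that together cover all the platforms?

4

A and D and G and H together: A ∪ D ∪ G ∪ H = {M0, M1, M2, M3, M4, M5, M6, M7, M8, M9, M10, M11} — every platform is covered.
No 3 of the 10 workers cover everything (all 120 combinations miss at least one platform), so 4 is optimal.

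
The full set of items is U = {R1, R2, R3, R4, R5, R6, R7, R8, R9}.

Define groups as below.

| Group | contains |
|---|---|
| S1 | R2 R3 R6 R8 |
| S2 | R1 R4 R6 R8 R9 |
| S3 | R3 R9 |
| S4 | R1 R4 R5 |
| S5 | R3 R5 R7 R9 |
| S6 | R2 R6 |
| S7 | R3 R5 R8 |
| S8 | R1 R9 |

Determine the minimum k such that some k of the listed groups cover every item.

S2 and S5 and S6 together: S2 ∪ S5 ∪ S6 = {R1, R2, R3, R4, R5, R6, R7, R8, R9} — every item is covered.
Only S5 contains R7, so S5 is forced; the remaining 5 items need at least 2 more groups (each remaining group adds at most 4) — so at least 3 groups are needed, and 3 is optimal.

3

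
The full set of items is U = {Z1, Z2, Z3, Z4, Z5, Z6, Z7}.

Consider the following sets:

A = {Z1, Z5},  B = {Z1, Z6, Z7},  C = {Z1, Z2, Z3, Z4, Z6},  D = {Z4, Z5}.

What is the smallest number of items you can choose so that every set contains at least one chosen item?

2

Take H = {Z1, Z5}. Each listed set contains at least one of these, so H is a hitting set of size 2.
The sets B, D are pairwise disjoint, so any hitting set needs a separate item for each — at least 2. Hence 2 is optimal.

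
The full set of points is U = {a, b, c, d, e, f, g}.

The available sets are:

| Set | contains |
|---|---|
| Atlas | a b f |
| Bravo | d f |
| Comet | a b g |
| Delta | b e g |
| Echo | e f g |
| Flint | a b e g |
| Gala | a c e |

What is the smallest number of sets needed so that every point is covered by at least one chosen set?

3

Bravo, Comet, and Gala cover everything between them: the union {a, b, c, d, e, f, g} is all of U.
Only Gala contains c, so Gala is forced; the remaining 4 points need at least 2 more sets (each remaining set adds at most 2) — so at least 3 sets are needed, and 3 is optimal.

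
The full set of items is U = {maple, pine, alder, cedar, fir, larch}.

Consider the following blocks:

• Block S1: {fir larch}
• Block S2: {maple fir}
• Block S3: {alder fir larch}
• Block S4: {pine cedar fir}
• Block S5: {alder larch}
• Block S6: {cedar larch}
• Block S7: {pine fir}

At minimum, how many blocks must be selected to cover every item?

S2 and S3 and S4 together: S2 ∪ S3 ∪ S4 = {maple, pine, alder, cedar, fir, larch} — every item is covered.
Only S2 contains maple, so S2 is forced; the remaining 4 items need at least 2 more blocks (each remaining block adds at most 2) — so at least 3 blocks are needed, and 3 is optimal.

3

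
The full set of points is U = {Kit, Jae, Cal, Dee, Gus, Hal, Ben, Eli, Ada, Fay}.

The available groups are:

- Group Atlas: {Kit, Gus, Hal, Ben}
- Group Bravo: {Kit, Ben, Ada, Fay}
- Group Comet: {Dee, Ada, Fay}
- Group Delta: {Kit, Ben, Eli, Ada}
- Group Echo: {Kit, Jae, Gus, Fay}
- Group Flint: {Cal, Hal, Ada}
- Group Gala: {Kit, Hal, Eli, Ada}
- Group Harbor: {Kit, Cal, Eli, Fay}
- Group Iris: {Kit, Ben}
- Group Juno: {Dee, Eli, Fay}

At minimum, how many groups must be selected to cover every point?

Delta and Echo and Flint and Juno together: Delta ∪ Echo ∪ Flint ∪ Juno = {Kit, Jae, Cal, Dee, Gus, Hal, Ben, Eli, Ada, Fay} — every point is covered.
No 3 of the 10 groups cover everything (all 120 combinations miss at least one point), so 4 is optimal.

4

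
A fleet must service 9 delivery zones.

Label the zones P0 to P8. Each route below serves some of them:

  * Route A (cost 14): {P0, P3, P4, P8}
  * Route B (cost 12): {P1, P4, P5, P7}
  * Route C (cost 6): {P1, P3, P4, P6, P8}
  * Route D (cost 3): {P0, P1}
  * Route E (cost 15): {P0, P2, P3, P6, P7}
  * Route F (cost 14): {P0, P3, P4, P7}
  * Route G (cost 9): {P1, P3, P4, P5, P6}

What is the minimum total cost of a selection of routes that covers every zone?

C, E, G together cover every zone (C ∪ E ∪ G = {P0, P1, P2, P3, P4, P5, P6, P7, P8}); total cost 6 + 15 + 9 = 30.
The greedy pick C, D, B, E costs 36; no covering selection beats 30.

30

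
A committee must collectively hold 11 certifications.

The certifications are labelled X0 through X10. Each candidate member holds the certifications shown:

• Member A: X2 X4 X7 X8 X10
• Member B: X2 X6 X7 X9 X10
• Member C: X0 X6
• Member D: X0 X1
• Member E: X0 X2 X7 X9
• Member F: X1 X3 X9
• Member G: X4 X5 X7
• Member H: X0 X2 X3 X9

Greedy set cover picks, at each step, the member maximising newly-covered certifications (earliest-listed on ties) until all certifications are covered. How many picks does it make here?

4

Greedy: pick A (covers 5 new) → pick F (covers 3 new) → pick C (covers 2 new) → pick G (covers 1 new). Total picks: 4.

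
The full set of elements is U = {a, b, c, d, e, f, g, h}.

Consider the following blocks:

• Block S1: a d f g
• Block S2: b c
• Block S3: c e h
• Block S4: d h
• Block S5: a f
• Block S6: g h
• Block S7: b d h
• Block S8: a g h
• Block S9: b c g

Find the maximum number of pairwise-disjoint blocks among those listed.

S2, S5, S6 are pairwise disjoint (S2={b,c}; S5={a,f}; S6={g,h}).
Every remaining block overlaps one of these, and no 4 of the listed blocks are pairwise disjoint, so 3 is the maximum.

3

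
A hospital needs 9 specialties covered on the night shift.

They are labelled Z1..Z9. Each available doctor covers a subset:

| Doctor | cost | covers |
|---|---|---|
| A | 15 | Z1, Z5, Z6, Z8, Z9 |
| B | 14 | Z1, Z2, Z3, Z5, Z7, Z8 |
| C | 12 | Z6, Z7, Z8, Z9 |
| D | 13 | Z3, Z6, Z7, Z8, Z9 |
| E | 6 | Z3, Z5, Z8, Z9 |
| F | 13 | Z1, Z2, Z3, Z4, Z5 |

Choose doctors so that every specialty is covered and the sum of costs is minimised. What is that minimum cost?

25

C, F together cover every specialty (C ∪ F = {Z1, Z2, Z3, Z4, Z5, Z6, Z7, Z8, Z9}); total cost 12 + 13 = 25.
The greedy pick E, F, C costs 31; no covering selection beats 25.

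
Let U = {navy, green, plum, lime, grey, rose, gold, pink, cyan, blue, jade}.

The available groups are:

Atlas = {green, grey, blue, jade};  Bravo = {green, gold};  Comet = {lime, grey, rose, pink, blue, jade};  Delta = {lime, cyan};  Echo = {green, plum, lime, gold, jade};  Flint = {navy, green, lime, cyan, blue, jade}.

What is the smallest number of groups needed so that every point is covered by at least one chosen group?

3

Comet, Echo, and Flint cover everything between them: the union {navy, green, plum, lime, grey, rose, gold, pink, cyan, blue, jade} is all of U.
Only Flint contains navy, so Flint is forced; the remaining 5 points need at least 2 more groups (each remaining group adds at most 3) — so at least 3 groups are needed, and 3 is optimal.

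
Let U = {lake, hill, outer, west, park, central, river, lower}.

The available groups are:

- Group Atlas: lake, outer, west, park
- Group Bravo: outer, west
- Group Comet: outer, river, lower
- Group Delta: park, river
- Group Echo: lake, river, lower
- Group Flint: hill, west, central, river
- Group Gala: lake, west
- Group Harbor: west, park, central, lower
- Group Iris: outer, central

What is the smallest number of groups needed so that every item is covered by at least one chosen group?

3

Atlas and Echo and Flint together: Atlas ∪ Echo ∪ Flint = {lake, hill, outer, west, park, central, river, lower} — every item is covered.
Only Flint contains hill, so Flint is forced; the remaining 4 items need at least 2 more groups (each remaining group adds at most 3) — so at least 3 groups are needed, and 3 is optimal.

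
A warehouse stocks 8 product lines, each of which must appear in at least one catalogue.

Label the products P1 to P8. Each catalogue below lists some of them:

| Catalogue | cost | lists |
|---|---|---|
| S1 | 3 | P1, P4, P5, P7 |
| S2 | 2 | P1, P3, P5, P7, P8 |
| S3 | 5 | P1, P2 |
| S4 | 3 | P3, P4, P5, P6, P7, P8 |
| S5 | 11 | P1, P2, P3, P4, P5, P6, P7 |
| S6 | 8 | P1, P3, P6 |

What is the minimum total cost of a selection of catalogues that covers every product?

S3, S4 together cover every product (S3 ∪ S4 = {P1, P2, P3, P4, P5, P6, P7, P8}); total cost 5 + 3 = 8.
The greedy pick S2, S4, S3 costs 10; no covering selection beats 8.

8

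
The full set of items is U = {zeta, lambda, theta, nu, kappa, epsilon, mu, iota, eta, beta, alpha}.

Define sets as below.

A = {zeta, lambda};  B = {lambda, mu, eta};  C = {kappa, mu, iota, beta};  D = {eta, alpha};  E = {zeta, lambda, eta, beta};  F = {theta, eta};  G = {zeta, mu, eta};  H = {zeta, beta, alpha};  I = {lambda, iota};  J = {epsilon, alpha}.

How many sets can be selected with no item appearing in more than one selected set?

4

A, C, F, J are pairwise disjoint (A={zeta,lambda}; C={kappa,mu,iota,beta}; F={theta,eta}; J={epsilon,alpha}).
Every remaining set overlaps one of these, and no 5 of the listed sets are pairwise disjoint, so 4 is the maximum.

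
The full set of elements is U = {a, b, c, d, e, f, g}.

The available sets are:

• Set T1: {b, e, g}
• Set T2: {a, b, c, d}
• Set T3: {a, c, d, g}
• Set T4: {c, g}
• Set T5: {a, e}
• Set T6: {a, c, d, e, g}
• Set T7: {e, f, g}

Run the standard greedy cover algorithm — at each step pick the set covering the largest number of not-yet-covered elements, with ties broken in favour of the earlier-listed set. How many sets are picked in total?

3

Greedy: pick T6 (covers 5 new) → pick T1 (covers 1 new) → pick T7 (covers 1 new). Total picks: 3.
(The true minimum cover uses only 2 sets, so greedy is not optimal here.)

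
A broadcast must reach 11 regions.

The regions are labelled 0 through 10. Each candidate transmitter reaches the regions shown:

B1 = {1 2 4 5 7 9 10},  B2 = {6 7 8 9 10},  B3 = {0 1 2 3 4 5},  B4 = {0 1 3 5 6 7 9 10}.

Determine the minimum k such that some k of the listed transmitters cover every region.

2

B2 and B3 together: B2 ∪ B3 = {0, 1, 2, 3, 4, 5, 6, 7, 8, 9, 10} — every region is covered.
No single transmitter has all 11 regions (the largest, B4, has 8), so 2 is optimal.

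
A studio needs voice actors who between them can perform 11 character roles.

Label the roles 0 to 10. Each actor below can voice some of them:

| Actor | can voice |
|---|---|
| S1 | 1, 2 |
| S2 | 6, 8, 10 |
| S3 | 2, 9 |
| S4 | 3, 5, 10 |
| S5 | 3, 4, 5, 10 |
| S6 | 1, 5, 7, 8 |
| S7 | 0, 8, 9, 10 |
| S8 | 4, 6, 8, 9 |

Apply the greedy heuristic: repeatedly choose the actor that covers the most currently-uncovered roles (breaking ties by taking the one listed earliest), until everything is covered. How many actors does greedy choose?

Greedy: pick S5 (covers 4 new) → pick S6 (covers 3 new) → pick S3 (covers 2 new) → pick S2 (covers 1 new) → pick S7 (covers 1 new). Total picks: 5.

5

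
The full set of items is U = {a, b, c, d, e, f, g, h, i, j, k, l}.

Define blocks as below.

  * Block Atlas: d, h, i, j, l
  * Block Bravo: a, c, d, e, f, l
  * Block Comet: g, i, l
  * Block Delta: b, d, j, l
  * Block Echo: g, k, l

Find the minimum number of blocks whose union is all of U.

Atlas, Bravo, Delta, and Echo cover everything between them: the union {a, b, c, d, e, f, g, h, i, j, k, l} is all of U.
No 3 of the 5 blocks cover everything (all 10 combinations miss at least one item), so 4 is optimal.

4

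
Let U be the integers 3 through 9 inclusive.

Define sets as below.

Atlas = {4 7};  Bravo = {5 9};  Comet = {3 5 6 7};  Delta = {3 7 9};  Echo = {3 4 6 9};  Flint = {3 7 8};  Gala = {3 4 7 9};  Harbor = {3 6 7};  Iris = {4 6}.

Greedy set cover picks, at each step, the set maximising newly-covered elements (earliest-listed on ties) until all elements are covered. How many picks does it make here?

3

Greedy: pick Comet (covers 4 new) → pick Echo (covers 2 new) → pick Flint (covers 1 new). Total picks: 3.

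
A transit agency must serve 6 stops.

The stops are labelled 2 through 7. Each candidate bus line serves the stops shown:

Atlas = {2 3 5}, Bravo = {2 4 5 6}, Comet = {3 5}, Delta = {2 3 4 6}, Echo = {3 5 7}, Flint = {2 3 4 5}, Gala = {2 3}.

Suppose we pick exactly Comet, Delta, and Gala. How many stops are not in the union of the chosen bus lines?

Union of Comet, Delta, Gala = {2, 3, 4, 5, 6}.
Not covered: 7 — 1 stop.

1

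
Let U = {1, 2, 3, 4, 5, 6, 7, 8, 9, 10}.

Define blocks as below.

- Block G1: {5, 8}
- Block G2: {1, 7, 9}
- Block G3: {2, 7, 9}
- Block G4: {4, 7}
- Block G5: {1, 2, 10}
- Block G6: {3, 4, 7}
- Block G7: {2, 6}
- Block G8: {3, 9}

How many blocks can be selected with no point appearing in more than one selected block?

G1, G4, G5, G8 are pairwise disjoint (G1={5,8}; G4={4,7}; G5={1,2,10}; G8={3,9}).
Every remaining block overlaps one of these, and no 5 of the listed blocks are pairwise disjoint, so 4 is the maximum.

4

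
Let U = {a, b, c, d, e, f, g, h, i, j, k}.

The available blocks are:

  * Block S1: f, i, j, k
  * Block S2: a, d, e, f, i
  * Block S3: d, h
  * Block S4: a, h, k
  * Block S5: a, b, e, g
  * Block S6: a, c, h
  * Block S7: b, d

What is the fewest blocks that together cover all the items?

S1, S5, S6, and S7 cover everything between them: the union {a, b, c, d, e, f, g, h, i, j, k} is all of U.
No 3 of the 7 blocks cover everything (all 35 combinations miss at least one item), so 4 is optimal.

4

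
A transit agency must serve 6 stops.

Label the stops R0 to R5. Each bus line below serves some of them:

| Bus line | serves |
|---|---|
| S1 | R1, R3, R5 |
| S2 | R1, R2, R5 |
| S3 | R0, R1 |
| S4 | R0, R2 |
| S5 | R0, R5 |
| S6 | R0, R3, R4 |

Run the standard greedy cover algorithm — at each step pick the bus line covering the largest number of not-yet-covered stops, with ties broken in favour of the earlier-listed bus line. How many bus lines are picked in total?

Greedy: pick S1 (covers 3 new) → pick S4 (covers 2 new) → pick S6 (covers 1 new). Total picks: 3.
(The true minimum cover uses only 2 bus lines, so greedy is not optimal here.)

3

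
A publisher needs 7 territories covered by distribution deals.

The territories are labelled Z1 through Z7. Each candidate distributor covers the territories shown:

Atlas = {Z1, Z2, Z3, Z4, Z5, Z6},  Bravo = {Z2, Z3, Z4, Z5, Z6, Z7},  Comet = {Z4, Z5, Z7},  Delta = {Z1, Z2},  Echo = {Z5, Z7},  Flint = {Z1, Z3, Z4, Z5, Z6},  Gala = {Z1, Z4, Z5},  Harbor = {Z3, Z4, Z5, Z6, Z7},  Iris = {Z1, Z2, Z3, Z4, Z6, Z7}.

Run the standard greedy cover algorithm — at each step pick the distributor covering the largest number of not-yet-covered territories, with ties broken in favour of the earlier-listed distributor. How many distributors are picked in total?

Greedy: pick Atlas (covers 6 new) → pick Bravo (covers 1 new). Total picks: 2.

2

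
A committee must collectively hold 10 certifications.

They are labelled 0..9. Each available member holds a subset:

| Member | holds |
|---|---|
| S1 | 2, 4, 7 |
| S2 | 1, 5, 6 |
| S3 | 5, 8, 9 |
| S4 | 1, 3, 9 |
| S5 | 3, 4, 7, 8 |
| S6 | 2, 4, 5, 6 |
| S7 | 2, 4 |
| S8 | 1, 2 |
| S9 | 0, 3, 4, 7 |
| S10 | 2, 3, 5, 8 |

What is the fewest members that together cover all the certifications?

4

Take {S3, S6, S8, S9}. Their union is {0, 1, 2, 3, 4, 5, 6, 7, 8, 9}, which is all 10 certifications.
No 3 of the 10 members cover everything (all 120 combinations miss at least one certification), so 4 is optimal.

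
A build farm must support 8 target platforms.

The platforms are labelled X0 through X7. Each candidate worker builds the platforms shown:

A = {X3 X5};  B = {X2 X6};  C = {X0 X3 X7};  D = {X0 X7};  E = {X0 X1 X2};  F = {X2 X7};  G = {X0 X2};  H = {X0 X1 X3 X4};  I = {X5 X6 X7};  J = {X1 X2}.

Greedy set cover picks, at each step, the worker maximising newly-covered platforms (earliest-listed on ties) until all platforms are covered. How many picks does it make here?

Greedy: pick H (covers 4 new) → pick I (covers 3 new) → pick B (covers 1 new). Total picks: 3.

3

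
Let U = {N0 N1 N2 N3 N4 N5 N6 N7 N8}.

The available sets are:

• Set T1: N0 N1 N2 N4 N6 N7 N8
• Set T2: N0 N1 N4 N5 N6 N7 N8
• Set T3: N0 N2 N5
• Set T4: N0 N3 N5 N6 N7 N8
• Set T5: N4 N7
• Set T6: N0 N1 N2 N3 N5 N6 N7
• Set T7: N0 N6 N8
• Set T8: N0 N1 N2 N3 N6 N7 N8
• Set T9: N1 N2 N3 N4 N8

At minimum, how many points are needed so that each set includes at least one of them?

2

Take H = {N0, N4}. Each listed set contains at least one of these, so H is a hitting set of size 2.
The sets T3, T5 are pairwise disjoint, so any hitting set needs a separate point for each — at least 2. Hence 2 is optimal.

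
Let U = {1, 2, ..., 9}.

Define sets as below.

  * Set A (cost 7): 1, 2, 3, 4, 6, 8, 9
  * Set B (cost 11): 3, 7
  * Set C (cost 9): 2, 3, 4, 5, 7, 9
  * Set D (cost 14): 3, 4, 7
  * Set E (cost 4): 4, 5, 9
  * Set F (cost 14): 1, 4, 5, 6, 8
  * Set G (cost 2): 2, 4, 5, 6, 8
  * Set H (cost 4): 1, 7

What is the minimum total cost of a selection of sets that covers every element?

13

A, G, H together cover every element (A ∪ G ∪ H = {1, 2, 3, 4, 5, 6, 7, 8, 9}); total cost 7 + 2 + 4 = 13.
No covering selection has total cost below 13.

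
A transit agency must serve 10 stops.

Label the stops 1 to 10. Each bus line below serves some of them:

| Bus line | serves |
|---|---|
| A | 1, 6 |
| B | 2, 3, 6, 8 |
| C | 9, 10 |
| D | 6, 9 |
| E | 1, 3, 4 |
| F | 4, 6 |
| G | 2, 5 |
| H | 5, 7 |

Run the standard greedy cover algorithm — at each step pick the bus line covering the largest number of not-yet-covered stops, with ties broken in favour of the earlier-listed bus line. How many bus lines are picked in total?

Greedy: pick B (covers 4 new) → pick C (covers 2 new) → pick E (covers 2 new) → pick H (covers 2 new). Total picks: 4.

4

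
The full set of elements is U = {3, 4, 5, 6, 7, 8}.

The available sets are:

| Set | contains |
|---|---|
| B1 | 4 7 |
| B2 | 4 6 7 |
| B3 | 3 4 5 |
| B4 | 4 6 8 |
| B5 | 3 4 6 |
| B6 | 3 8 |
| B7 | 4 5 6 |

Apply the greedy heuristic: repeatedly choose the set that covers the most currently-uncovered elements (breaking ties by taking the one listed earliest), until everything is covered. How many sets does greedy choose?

3

Greedy: pick B2 (covers 3 new) → pick B3 (covers 2 new) → pick B4 (covers 1 new). Total picks: 3.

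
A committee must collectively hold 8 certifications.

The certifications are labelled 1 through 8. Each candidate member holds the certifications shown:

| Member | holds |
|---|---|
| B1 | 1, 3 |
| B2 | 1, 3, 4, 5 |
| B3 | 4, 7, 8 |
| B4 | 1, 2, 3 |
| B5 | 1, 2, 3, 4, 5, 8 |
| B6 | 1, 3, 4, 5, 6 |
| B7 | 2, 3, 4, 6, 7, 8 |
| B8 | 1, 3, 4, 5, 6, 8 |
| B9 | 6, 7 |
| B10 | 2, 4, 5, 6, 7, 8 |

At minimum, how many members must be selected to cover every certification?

2

B5 and B9 together: B5 ∪ B9 = {1, 2, 3, 4, 5, 6, 7, 8} — every certification is covered.
No single member has all 8 certifications (the largest, B5, has 6), so 2 is optimal.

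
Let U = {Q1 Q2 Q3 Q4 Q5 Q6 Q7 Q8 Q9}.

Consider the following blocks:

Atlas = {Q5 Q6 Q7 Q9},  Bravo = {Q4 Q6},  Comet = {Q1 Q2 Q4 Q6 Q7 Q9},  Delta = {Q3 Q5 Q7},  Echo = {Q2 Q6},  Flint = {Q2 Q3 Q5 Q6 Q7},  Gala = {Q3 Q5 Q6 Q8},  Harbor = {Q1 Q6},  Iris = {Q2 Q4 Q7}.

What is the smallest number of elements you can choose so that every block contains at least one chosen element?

2

H = {Q6, Q7} meets every block (each contains at least one member of H), and |H| = 2.
The blocks Delta, Harbor are pairwise disjoint, so any hitting set needs a separate element for each — at least 2. Hence 2 is optimal.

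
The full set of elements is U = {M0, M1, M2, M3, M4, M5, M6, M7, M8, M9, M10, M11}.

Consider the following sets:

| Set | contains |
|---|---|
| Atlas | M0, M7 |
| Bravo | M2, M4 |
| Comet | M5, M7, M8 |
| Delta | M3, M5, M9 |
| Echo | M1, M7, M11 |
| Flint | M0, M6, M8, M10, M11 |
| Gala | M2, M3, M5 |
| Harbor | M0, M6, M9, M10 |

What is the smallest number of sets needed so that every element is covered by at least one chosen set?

Bravo and Delta and Echo and Flint together: Bravo ∪ Delta ∪ Echo ∪ Flint = {M0, M1, M2, M3, M4, M5, M6, M7, M8, M9, M10, M11} — every element is covered.
Only Echo contains M1, so Echo is forced; the remaining 9 elements need at least 3 more sets (each remaining set adds at most 4) — so at least 4 sets are needed, and 4 is optimal.

4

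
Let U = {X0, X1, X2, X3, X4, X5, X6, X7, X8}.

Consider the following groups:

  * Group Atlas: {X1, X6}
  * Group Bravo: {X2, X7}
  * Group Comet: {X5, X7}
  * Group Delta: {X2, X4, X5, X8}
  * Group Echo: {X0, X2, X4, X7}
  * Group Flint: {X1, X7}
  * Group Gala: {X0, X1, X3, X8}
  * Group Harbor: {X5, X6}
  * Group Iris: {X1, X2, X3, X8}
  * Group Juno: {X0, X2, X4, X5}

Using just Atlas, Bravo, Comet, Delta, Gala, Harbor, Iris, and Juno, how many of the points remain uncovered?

Union of Atlas, Bravo, Comet, Delta, Gala, Harbor, Iris, Juno = {X0, X1, X2, X3, X4, X5, X6, X7, X8} — that's every point, so 0 are uncovered.

0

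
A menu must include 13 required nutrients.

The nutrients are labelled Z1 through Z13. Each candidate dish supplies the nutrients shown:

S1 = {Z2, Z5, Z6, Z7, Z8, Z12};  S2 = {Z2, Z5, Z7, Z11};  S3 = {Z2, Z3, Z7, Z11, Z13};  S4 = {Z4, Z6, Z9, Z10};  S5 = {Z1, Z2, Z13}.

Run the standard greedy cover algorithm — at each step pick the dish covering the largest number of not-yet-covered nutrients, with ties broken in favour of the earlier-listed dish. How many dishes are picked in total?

4

Greedy: pick S1 (covers 6 new) → pick S3 (covers 3 new) → pick S4 (covers 3 new) → pick S5 (covers 1 new). Total picks: 4.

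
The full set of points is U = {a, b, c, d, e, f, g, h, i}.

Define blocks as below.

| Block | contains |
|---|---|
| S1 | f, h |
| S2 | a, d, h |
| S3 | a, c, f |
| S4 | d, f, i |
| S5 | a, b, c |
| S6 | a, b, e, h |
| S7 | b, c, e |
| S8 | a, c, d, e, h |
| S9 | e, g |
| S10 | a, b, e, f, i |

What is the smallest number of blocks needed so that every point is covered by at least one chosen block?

3

Take {S8, S9, S10}. Their union is {a, b, c, d, e, f, g, h, i}, which is all 9 points.
Only S9 contains g, so S9 is forced; the remaining 7 points need at least 2 more blocks (each remaining block adds at most 4) — so at least 3 blocks are needed, and 3 is optimal.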